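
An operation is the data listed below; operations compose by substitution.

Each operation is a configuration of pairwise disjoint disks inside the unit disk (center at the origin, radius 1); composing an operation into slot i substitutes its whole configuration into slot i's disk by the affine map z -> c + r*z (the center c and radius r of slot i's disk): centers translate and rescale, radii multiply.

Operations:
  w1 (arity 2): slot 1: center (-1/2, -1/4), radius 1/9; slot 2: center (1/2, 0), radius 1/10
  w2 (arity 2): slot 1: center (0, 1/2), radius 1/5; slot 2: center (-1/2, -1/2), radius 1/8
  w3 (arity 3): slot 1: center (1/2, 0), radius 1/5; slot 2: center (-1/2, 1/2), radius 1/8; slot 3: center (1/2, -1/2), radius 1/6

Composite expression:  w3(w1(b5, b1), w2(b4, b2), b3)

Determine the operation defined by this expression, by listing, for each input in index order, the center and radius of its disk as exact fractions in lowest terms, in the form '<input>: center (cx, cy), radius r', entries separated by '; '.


b1: center (3/5, 0), radius 1/50; b2: center (-9/16, 7/16), radius 1/64; b3: center (1/2, -1/2), radius 1/6; b4: center (-1/2, 9/16), radius 1/40; b5: center (2/5, -1/20), radius 1/45

Only the slot chain above each b matters under w3; compose those maps.
input b5: applying the 2 nested substitutions gives center (2/5, -1/20), radius 1/45
input b1: applying the 2 nested substitutions gives center (3/5, 0), radius 1/50
input b4: applying the 2 nested substitutions gives center (-1/2, 9/16), radius 1/40
input b2: applying the 2 nested substitutions gives center (-9/16, 7/16), radius 1/64
input b3: applying the 1 nested substitution gives center (1/2, -1/2), radius 1/6


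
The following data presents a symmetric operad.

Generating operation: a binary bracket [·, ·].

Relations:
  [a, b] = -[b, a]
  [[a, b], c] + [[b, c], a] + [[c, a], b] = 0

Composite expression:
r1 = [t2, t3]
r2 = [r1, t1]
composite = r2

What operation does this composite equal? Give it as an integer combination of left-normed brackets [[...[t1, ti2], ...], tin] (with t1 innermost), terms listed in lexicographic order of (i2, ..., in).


-[[t1, t2], t3] + [[t1, t3], t2]

Skip Jacobi rewriting: expand, keep t1-initial words, read off terms.
Composite bracket: [[t2, t3], t1]
Expanding via [a, b] = ab - ba: 4 signed words (2^2 = 4).
The t1-initial words carry the normal form:
  t1t2t3 appears with sign -1, giving the term -[[t1, t2], t3]
  t1t3t2 appears with sign +1, giving the term +[[t1, t3], t2]


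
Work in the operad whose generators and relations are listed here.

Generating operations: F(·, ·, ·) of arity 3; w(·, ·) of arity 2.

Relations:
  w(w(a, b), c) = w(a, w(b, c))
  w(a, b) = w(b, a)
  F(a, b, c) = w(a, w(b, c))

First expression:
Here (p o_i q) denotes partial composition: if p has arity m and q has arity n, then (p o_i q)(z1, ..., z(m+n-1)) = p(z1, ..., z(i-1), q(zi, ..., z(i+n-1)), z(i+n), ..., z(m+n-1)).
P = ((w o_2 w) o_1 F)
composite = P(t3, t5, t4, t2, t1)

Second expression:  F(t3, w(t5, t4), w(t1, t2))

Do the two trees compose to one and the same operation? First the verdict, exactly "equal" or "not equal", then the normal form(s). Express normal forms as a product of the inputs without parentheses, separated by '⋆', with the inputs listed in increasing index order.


equal; both compose to t1 ⋆ t2 ⋆ t3 ⋆ t4 ⋆ t5


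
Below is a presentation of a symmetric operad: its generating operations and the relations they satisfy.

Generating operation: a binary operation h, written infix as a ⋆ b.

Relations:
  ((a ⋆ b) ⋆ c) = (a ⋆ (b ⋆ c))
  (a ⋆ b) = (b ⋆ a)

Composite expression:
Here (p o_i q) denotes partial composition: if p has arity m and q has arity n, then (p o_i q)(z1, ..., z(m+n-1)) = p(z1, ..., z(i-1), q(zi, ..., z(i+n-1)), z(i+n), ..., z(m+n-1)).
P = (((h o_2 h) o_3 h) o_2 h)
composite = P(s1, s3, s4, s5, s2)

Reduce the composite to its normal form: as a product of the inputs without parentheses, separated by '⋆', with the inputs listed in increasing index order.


With h associative and commutative, the s-input set is all that matters.
(s3 ⋆ s4) unparenthesizes to s3 ⋆ s4
(s5 ⋆ s2) unparenthesizes to s5 ⋆ s2
((s3 ⋆ s4) ⋆ (s5 ⋆ s2)) unparenthesizes to s3 ⋆ s4 ⋆ s5 ⋆ s2
(s1 ⋆ ((s3 ⋆ s4) ⋆ (s5 ⋆ s2))) unparenthesizes to s1 ⋆ s3 ⋆ s4 ⋆ s5 ⋆ s2
rearranged into index order: s1 ⋆ s2 ⋆ s3 ⋆ s4 ⋆ s5

s1 ⋆ s2 ⋆ s3 ⋆ s4 ⋆ s5


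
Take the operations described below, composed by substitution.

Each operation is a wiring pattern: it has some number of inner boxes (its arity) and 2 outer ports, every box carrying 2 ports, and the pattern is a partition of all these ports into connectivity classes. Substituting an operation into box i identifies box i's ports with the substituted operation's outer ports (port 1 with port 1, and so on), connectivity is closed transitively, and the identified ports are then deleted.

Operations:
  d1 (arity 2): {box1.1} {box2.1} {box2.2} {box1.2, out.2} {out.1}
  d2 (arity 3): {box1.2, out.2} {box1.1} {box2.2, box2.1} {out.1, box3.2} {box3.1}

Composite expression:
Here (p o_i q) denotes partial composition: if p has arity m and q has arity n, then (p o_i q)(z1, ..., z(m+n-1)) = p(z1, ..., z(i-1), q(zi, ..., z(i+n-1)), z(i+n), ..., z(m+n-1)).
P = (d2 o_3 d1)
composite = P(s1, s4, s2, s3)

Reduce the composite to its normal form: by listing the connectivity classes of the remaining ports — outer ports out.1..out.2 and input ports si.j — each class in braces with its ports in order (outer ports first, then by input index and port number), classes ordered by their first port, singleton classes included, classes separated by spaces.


{out.1, s2.2} {out.2, s1.2} {s1.1} {s2.1} {s3.1} {s3.2} {s4.1, s4.2}

Substituting into d2 glues patterns; closure does the rest.
through d1, on inputs (s2, s3): {out.1} {out.2, s2.2} {s2.1} {s3.1} {s3.2} (out.j = stage outer ports)
through d2, on inputs (s1, s4, s2, s3): {out.1, s2.2} {out.2, s1.2} {s1.1} {s2.1} {s3.1} {s3.2} {s4.1, s4.2} (out.j = stage outer ports)


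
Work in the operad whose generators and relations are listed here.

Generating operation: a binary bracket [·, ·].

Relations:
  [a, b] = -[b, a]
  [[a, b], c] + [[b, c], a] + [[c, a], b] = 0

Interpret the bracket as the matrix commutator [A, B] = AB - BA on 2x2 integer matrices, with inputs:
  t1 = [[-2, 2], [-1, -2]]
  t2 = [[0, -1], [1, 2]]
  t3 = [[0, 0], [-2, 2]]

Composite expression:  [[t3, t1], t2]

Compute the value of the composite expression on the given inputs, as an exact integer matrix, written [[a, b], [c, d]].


[[-6, -16], [-4, 6]]

[t3, t1] = [[4, -4], [-2, -4]]
[[t3, t1], t2] = [[-6, -16], [-4, 6]]


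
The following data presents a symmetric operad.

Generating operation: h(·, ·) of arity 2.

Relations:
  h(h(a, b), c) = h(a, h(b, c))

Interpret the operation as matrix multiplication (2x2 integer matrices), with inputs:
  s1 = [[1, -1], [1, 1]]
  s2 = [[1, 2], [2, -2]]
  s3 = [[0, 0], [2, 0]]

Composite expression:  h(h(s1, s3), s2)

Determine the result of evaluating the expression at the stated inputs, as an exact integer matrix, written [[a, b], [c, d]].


h(s1, s3) = [[-2, 0], [2, 0]]
h(h(s1, s3), s2) = [[-2, -4], [2, 4]]

[[-2, -4], [2, 4]]


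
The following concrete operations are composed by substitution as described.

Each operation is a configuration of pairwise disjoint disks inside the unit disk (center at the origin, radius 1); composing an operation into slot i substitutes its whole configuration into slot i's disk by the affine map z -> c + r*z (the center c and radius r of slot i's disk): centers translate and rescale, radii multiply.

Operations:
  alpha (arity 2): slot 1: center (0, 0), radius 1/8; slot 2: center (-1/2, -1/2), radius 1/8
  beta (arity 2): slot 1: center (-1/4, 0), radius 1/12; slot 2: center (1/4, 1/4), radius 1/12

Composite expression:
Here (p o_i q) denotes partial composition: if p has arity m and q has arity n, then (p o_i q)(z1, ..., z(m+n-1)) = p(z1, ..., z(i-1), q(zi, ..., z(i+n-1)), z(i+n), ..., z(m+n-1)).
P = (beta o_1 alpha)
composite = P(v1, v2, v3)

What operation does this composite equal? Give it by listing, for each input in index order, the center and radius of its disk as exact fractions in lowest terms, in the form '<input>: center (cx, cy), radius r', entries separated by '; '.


v1: center (-1/4, 0), radius 1/96; v2: center (-7/24, -1/24), radius 1/96; v3: center (1/4, 1/4), radius 1/12

Only the slot chain above each v matters under beta; compose those maps.
for v1, the 2-step affine chain lands on center (-1/4, 0), radius 1/96
for v2, the 2-step affine chain lands on center (-7/24, -1/24), radius 1/96
for v3, the 1-step affine chain lands on center (1/4, 1/4), radius 1/12


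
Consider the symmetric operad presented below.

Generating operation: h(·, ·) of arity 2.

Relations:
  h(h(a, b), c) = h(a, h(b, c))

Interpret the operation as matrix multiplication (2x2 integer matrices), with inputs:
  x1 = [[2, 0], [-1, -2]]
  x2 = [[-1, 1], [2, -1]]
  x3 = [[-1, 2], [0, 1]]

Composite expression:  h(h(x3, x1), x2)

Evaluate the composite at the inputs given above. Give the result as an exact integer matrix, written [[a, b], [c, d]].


h(x3, x1) = [[-4, -4], [-1, -2]]
h(h(x3, x1), x2) = [[-4, 0], [-3, 1]]

[[-4, 0], [-3, 1]]


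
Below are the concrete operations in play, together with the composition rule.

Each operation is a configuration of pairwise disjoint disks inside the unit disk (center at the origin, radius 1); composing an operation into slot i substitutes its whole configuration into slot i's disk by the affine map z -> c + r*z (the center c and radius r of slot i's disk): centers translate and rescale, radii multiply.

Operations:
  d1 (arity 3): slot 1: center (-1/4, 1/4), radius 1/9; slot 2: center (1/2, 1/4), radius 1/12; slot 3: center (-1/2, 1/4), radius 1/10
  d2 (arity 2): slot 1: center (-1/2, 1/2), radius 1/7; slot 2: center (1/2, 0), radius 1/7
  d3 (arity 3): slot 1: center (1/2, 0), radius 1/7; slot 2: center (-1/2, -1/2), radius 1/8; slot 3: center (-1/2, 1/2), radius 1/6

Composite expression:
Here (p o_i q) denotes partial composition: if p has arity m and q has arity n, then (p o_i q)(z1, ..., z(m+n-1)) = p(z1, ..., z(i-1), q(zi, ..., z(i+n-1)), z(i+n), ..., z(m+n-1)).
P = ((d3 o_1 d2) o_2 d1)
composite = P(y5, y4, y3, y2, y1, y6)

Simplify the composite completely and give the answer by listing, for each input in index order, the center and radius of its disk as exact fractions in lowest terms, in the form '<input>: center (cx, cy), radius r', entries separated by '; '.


Only the slot chain above each y matters under d3; compose those maps.
input y5: applying the 2 nested substitutions gives center (3/7, 1/14), radius 1/49
input y4: applying the 3 nested substitutions gives center (111/196, 1/196), radius 1/441
input y3: applying the 3 nested substitutions gives center (57/98, 1/196), radius 1/588
input y2: applying the 3 nested substitutions gives center (55/98, 1/196), radius 1/490
input y1: applying the 1 nested substitution gives center (-1/2, -1/2), radius 1/8
input y6: applying the 1 nested substitution gives center (-1/2, 1/2), radius 1/6

y1: center (-1/2, -1/2), radius 1/8; y2: center (55/98, 1/196), radius 1/490; y3: center (57/98, 1/196), radius 1/588; y4: center (111/196, 1/196), radius 1/441; y5: center (3/7, 1/14), radius 1/49; y6: center (-1/2, 1/2), radius 1/6


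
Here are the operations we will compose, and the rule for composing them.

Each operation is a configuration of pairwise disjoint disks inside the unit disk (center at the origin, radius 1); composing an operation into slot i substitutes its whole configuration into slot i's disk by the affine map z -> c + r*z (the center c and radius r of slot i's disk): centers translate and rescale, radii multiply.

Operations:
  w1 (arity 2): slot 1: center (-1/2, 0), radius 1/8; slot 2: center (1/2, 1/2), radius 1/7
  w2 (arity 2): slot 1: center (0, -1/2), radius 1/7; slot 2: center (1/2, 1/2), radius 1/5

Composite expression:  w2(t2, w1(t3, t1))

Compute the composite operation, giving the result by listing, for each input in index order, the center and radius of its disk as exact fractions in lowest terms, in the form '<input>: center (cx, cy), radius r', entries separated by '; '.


t1: center (3/5, 3/5), radius 1/35; t2: center (0, -1/2), radius 1/7; t3: center (2/5, 1/2), radius 1/40

Each t-disk chains the slot maps above it in w2; radii multiply.
for t2, the 1-step affine chain lands on center (0, -1/2), radius 1/7
for t3, the 2-step affine chain lands on center (2/5, 1/2), radius 1/40
for t1, the 2-step affine chain lands on center (3/5, 3/5), radius 1/35


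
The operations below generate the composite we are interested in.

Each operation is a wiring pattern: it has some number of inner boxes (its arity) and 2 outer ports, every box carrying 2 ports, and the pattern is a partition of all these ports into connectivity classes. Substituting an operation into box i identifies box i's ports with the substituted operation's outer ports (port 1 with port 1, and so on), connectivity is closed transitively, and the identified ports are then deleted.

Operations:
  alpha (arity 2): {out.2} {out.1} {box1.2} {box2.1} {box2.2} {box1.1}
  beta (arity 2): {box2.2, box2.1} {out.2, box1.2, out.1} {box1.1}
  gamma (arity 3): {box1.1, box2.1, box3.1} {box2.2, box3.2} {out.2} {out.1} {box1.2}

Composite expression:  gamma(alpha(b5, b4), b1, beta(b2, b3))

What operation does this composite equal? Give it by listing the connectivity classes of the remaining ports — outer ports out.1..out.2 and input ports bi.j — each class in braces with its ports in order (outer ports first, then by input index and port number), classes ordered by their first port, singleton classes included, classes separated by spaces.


{out.1} {out.2} {b1.1, b1.2, b2.2} {b2.1} {b3.1, b3.2} {b4.1} {b4.2} {b5.1} {b5.2}


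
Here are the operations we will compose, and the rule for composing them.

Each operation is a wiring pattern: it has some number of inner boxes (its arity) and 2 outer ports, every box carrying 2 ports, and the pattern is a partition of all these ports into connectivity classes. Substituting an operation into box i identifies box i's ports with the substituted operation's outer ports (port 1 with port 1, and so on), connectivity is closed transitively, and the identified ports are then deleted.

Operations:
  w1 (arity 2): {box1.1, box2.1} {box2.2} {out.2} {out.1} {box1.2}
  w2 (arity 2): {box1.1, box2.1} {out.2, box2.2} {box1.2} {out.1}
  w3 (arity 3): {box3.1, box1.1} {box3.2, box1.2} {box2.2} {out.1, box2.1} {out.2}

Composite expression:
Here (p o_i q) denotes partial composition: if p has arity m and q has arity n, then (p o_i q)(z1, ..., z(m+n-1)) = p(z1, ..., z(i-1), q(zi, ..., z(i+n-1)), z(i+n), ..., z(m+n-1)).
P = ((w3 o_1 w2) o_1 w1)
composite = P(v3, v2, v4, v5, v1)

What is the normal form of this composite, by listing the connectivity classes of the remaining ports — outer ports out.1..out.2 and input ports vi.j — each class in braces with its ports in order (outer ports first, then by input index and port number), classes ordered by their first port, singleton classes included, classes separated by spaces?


Connectivity passes through glued w3-boundaries; trace each wire chain.
w1 over (v3, v2) gives {out.1} {out.2} {v2.1, v3.1} {v2.2} {v3.2}, out.j being that stage's outer ports
w2 over (v3, v2, v4) gives {out.1} {out.2, v4.2} {v2.1, v3.1} {v2.2} {v3.2} {v4.1}, out.j being that stage's outer ports
w3 over (v3, v2, v4, v5, v1) gives {out.1, v5.1} {out.2} {v1.1} {v1.2, v4.2} {v2.1, v3.1} {v2.2} {v3.2} {v4.1} {v5.2}, out.j being that stage's outer ports

{out.1, v5.1} {out.2} {v1.1} {v1.2, v4.2} {v2.1, v3.1} {v2.2} {v3.2} {v4.1} {v5.2}


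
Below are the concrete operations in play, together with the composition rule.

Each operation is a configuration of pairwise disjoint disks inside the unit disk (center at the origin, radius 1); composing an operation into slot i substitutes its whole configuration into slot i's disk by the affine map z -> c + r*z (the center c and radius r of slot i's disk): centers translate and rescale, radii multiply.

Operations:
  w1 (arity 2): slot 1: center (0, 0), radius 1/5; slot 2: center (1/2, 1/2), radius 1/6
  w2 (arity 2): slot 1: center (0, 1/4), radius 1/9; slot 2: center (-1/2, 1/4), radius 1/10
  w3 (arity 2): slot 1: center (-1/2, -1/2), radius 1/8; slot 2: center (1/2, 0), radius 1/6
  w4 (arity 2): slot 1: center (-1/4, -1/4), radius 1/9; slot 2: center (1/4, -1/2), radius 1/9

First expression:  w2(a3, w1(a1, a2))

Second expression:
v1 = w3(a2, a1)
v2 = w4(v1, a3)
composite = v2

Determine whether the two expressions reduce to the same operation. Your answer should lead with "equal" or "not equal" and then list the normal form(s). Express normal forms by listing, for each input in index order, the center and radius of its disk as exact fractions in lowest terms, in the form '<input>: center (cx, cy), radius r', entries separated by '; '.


In normal form, the first expression is a1: center (-1/2, 1/4), radius 1/50; a2: center (-9/20, 3/10), radius 1/60; a3: center (0, 1/4), radius 1/9
In normal form, the second expression is a1: center (-7/36, -1/4), radius 1/54; a2: center (-11/36, -11/36), radius 1/72; a3: center (1/4, -1/2), radius 1/9
The forms do not match — not equal.

not equal — first a1: center (-1/2, 1/4), radius 1/50; a2: center (-9/20, 3/10), radius 1/60; a3: center (0, 1/4), radius 1/9, second a1: center (-7/36, -1/4), radius 1/54; a2: center (-11/36, -11/36), radius 1/72; a3: center (1/4, -1/2), radius 1/9


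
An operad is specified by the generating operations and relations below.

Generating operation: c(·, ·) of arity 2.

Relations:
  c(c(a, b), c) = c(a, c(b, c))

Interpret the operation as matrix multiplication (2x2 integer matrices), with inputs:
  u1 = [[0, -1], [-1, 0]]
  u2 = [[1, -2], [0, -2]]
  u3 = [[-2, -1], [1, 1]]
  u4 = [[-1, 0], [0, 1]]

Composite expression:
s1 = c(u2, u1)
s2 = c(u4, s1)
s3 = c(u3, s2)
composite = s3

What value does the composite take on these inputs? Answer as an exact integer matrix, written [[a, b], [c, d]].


[[2, -2], [0, 1]]

c(u2, u1) = [[2, -1], [2, 0]]
c(u4, c(u2, u1)) = [[-2, 1], [2, 0]]
c(u3, c(u4, c(u2, u1))) = [[2, -2], [0, 1]]


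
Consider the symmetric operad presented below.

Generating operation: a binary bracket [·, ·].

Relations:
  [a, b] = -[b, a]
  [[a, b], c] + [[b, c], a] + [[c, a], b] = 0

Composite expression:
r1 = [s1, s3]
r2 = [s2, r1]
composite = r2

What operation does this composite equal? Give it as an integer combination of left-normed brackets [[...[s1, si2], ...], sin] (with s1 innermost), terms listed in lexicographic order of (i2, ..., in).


Antisymmetry and Jacobi reduce to s1-anchored left-normed brackets.
Composite bracket: [s2, [s1, s3]]
Each bracket splits as ab - ba, giving 4 signed words (2^2 = 4).
Words beginning with s1 determine it all:
  from s1s3s2, sign -1: term -[[s1, s3], s2]

-[[s1, s3], s2]


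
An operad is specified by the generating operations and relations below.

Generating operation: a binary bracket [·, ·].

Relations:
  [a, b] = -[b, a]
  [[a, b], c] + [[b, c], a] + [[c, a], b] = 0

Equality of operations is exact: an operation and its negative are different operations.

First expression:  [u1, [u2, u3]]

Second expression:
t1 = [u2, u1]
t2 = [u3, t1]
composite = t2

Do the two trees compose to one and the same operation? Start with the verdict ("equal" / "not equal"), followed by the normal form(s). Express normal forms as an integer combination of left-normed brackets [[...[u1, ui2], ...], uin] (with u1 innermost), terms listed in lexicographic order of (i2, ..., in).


The first composite normalizes to [[u1, u2], u3] - [[u1, u3], u2]
The second composite normalizes to [[u1, u2], u3]
The forms do not match — not equal.

not equal; the first gives [[u1, u2], u3] - [[u1, u3], u2] and the second [[u1, u2], u3]


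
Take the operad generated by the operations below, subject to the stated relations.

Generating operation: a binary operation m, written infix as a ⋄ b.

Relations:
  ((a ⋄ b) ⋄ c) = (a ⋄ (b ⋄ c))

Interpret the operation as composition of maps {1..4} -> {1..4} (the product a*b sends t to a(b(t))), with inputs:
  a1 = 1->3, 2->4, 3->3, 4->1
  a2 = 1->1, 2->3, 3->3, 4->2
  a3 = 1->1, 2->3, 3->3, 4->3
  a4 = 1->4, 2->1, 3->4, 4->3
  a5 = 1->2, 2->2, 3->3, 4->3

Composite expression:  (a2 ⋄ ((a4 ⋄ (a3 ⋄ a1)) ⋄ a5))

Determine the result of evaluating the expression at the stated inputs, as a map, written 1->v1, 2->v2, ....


1->2, 2->2, 3->2, 4->2

(a3 ⋄ a1) = 1->3, 2->3, 3->3, 4->1
(a4 ⋄ (a3 ⋄ a1)) = 1->4, 2->4, 3->4, 4->4
((a4 ⋄ (a3 ⋄ a1)) ⋄ a5) = 1->4, 2->4, 3->4, 4->4
(a2 ⋄ ((a4 ⋄ (a3 ⋄ a1)) ⋄ a5)) = 1->2, 2->2, 3->2, 4->2


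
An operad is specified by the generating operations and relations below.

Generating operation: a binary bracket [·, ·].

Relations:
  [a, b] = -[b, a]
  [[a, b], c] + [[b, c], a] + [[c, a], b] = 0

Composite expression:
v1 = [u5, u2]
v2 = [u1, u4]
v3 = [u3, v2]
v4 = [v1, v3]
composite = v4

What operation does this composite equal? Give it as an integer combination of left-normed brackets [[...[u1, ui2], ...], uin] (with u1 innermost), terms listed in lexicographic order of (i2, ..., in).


-[[[[u1, u4], u3], u2], u5] + [[[[u1, u4], u3], u5], u2]

Expand each bracket as ab - ba; the u1-initial words give the coefficients.
Composite bracket: [[u5, u2], [u3, [u1, u4]]]
Full expansion: 16 signed words from ab - ba (2^4 = 16).
Words beginning with u1 determine it all:
  word u1u4u3u2u5 has sign -1, contributing -[[[[u1, u4], u3], u2], u5]
  word u1u4u3u5u2 has sign +1, contributing +[[[[u1, u4], u3], u5], u2]


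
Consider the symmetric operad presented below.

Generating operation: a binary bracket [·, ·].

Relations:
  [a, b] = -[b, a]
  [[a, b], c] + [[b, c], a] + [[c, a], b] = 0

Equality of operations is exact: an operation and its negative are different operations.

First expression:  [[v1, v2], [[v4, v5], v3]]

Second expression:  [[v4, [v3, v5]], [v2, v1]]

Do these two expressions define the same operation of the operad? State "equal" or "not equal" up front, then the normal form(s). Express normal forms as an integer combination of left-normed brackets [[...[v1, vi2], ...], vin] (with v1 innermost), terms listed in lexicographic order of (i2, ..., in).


not equal: they reduce to -[[[[v1, v2], v3], v4], v5] + [[[[v1, v2], v3], v5], v4] + [[[[v1, v2], v4], v5], v3] - [[[[v1, v2], v5], v4], v3] and -[[[[v1, v2], v3], v5], v4] + [[[[v1, v2], v4], v3], v5] - [[[[v1, v2], v4], v5], v3] + [[[[v1, v2], v5], v3], v4]

The first expression reduces to -[[[[v1, v2], v3], v4], v5] + [[[[v1, v2], v3], v5], v4] + [[[[v1, v2], v4], v5], v3] - [[[[v1, v2], v5], v4], v3]
The second expression reduces to -[[[[v1, v2], v3], v5], v4] + [[[[v1, v2], v4], v3], v5] - [[[[v1, v2], v4], v5], v3] + [[[[v1, v2], v5], v3], v4]
Distinct normal forms: not equal.


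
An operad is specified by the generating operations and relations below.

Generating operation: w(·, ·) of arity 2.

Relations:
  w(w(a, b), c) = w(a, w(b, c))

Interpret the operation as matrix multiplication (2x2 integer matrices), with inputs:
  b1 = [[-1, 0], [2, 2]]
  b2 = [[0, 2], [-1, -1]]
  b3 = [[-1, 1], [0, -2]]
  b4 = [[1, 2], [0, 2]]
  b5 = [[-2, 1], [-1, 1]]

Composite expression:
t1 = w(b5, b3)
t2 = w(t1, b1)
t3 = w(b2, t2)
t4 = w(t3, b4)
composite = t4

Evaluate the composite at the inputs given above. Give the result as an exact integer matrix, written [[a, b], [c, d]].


[[-14, -52], [17, 62]]

w(b5, b3) = [[2, -4], [1, -3]]
w(w(b5, b3), b1) = [[-10, -8], [-7, -6]]
w(b2, w(w(b5, b3), b1)) = [[-14, -12], [17, 14]]
w(w(b2, w(w(b5, b3), b1)), b4) = [[-14, -52], [17, 62]]


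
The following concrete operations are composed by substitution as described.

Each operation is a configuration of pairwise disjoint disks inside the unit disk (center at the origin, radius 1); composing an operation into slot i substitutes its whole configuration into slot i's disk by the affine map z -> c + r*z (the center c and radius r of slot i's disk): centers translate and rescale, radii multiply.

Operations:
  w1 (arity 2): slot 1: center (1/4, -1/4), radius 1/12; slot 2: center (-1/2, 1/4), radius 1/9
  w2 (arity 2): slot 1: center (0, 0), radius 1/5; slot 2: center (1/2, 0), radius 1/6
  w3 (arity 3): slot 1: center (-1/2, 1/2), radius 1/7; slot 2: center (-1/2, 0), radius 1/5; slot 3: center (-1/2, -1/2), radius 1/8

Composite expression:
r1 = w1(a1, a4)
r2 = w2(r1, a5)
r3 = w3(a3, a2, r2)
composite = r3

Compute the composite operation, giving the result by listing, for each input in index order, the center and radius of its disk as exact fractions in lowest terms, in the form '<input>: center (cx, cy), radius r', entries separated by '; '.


a1: center (-79/160, -81/160), radius 1/480; a2: center (-1/2, 0), radius 1/5; a3: center (-1/2, 1/2), radius 1/7; a4: center (-41/80, -79/160), radius 1/360; a5: center (-7/16, -1/2), radius 1/48


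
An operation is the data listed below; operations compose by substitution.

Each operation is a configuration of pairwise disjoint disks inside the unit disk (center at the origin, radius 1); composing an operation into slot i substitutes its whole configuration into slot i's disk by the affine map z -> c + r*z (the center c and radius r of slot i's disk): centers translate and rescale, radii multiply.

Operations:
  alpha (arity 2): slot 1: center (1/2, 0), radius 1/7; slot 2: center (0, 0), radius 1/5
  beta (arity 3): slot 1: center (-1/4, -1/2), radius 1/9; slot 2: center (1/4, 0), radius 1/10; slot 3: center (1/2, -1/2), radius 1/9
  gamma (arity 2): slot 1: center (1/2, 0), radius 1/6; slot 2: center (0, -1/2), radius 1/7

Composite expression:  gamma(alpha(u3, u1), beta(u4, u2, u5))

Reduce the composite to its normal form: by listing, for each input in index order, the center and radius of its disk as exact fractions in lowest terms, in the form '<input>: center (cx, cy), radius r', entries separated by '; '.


u1: center (1/2, 0), radius 1/30; u2: center (1/28, -1/2), radius 1/70; u3: center (7/12, 0), radius 1/42; u4: center (-1/28, -4/7), radius 1/63; u5: center (1/14, -4/7), radius 1/63

Follow each u-input down from gamma: c' goes to c + r*c', radius to r*r'.
input u3: composing its 2 substitution steps yields center (7/12, 0), radius 1/42
input u1: composing its 2 substitution steps yields center (1/2, 0), radius 1/30
input u4: composing its 2 substitution steps yields center (-1/28, -4/7), radius 1/63
input u2: composing its 2 substitution steps yields center (1/28, -1/2), radius 1/70
input u5: composing its 2 substitution steps yields center (1/14, -4/7), radius 1/63


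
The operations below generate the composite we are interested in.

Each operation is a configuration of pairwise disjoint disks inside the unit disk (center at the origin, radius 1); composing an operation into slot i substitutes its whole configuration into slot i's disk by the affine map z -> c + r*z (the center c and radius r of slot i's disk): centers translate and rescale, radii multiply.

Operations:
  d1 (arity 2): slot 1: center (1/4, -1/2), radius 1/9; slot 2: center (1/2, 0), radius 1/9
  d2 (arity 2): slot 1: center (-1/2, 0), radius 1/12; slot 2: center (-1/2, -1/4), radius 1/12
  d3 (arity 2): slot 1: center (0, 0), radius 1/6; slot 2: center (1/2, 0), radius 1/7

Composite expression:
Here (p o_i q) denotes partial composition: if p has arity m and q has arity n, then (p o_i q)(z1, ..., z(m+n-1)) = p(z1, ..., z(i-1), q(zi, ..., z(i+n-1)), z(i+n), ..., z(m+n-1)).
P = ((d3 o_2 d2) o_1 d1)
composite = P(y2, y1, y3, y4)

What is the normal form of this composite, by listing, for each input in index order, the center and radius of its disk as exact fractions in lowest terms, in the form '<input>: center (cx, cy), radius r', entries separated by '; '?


y1: center (1/12, 0), radius 1/54; y2: center (1/24, -1/12), radius 1/54; y3: center (3/7, 0), radius 1/84; y4: center (3/7, -1/28), radius 1/84

Only the slot chain above each y matters under d3; compose those maps.
input y2: composing its 2 substitution steps yields center (1/24, -1/12), radius 1/54
input y1: composing its 2 substitution steps yields center (1/12, 0), radius 1/54
input y3: composing its 2 substitution steps yields center (3/7, 0), radius 1/84
input y4: composing its 2 substitution steps yields center (3/7, -1/28), radius 1/84


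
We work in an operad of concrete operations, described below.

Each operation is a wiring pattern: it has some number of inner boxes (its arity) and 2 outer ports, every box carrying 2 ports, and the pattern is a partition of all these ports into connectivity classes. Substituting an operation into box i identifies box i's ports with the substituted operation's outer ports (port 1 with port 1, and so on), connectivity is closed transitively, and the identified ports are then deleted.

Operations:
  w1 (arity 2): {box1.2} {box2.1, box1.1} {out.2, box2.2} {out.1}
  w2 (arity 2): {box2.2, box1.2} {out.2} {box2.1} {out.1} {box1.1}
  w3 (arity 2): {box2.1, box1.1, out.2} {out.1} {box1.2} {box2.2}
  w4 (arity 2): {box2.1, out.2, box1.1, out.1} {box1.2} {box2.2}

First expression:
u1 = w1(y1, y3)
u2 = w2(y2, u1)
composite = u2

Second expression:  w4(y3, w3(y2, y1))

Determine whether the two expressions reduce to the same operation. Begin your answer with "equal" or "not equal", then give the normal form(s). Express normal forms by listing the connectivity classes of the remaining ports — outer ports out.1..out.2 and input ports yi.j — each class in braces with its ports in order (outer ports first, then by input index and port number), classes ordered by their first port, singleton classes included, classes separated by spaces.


The first expression reduces to {out.1} {out.2} {y1.1, y3.1} {y1.2} {y2.1} {y2.2, y3.2}
The second expression reduces to {out.1, out.2, y3.1} {y1.1, y2.1} {y1.2} {y2.2} {y3.2}
Distinct normal forms: not equal.

not equal; first: {out.1} {out.2} {y1.1, y3.1} {y1.2} {y2.1} {y2.2, y3.2}; second: {out.1, out.2, y3.1} {y1.1, y2.1} {y1.2} {y2.2} {y3.2}


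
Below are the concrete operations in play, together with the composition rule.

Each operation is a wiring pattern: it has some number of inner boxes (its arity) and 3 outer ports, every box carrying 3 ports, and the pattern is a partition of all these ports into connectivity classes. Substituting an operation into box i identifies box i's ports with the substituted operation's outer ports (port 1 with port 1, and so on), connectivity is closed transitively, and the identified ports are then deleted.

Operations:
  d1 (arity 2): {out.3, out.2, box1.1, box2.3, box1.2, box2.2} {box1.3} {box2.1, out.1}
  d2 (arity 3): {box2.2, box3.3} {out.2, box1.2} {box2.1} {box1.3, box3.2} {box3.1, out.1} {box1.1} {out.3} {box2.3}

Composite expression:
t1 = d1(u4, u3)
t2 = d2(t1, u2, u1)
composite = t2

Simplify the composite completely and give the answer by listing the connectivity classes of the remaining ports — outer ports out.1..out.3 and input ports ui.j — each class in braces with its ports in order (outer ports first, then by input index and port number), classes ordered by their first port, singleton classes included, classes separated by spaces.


After gluing at d2, chains via deleted ports link the u-ports.
composing d1 on (u4, u3), with out.j its own outer ports: {out.1, u3.1} {out.2, out.3, u3.2, u3.3, u4.1, u4.2} {u4.3}
composing d2 on (u4, u3, u2, u1), with out.j its own outer ports: {out.1, u1.1} {out.2, u1.2, u3.2, u3.3, u4.1, u4.2} {out.3} {u1.3, u2.2} {u2.1} {u2.3} {u3.1} {u4.3}

{out.1, u1.1} {out.2, u1.2, u3.2, u3.3, u4.1, u4.2} {out.3} {u1.3, u2.2} {u2.1} {u2.3} {u3.1} {u4.3}


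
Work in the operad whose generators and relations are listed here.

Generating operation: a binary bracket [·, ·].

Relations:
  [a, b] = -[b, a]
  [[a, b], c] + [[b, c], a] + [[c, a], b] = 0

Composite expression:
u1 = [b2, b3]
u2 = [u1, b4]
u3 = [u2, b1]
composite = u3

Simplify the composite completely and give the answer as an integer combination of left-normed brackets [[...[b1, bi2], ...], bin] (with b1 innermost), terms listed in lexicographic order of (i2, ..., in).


-[[[b1, b2], b3], b4] + [[[b1, b3], b2], b4] + [[[b1, b4], b2], b3] - [[[b1, b4], b3], b2]

A multilinear Lie element is pinned by b1-initial words (b1 innermost).
Composite bracket: [[[b2, b3], b4], b1]
Expanding via [a, b] = ab - ba: 8 signed words (2^3 = 8).
Coefficients come from the b1-initial words:
  from b1b2b3b4, sign -1: term -[[[b1, b2], b3], b4]
  from b1b3b2b4, sign +1: term +[[[b1, b3], b2], b4]
  from b1b4b2b3, sign +1: term +[[[b1, b4], b2], b3]
  from b1b4b3b2, sign -1: term -[[[b1, b4], b3], b2]


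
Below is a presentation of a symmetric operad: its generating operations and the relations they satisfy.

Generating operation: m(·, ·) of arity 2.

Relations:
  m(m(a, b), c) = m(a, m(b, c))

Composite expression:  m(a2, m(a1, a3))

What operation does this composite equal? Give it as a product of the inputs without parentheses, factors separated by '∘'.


a2 ∘ a1 ∘ a3

Associativity of m dissolves the nesting; only the a-input order survives.
m(a1, a3) unparenthesizes to a1 ∘ a3
m(a2, m(a1, a3)) unparenthesizes to a2 ∘ a1 ∘ a3


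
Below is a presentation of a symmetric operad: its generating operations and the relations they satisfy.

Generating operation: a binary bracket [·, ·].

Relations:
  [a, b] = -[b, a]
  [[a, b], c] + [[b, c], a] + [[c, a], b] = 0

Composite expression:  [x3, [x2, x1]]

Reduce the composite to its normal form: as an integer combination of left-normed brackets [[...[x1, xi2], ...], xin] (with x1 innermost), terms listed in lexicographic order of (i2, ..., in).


[[x1, x2], x3]


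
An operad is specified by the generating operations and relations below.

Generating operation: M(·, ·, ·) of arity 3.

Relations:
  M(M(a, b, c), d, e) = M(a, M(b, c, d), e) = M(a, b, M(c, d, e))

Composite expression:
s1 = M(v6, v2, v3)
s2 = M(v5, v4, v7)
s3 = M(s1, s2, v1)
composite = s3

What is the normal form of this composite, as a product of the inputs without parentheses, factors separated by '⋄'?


v6 ⋄ v2 ⋄ v3 ⋄ v5 ⋄ v4 ⋄ v7 ⋄ v1

The M-tree's shape is irrelevant; the v-reading-order decides.
M(v6, v2, v3) linearizes to v6 ⋄ v2 ⋄ v3
M(v5, v4, v7) linearizes to v5 ⋄ v4 ⋄ v7
M(M(v6, v2, v3), M(v5, v4, v7), v1) linearizes to v6 ⋄ v2 ⋄ v3 ⋄ v5 ⋄ v4 ⋄ v7 ⋄ v1


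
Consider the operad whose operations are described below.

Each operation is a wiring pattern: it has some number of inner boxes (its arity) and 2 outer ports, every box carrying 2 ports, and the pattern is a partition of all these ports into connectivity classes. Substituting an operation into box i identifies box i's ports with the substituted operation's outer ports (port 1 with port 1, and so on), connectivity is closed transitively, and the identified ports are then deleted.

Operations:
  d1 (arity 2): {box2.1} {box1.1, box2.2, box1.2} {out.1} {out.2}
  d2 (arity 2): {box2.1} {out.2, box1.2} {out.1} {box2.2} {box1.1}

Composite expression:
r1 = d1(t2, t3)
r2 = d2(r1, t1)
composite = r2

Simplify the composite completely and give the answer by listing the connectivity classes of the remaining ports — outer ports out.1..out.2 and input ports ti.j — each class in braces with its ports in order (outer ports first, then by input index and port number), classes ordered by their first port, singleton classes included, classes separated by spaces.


Reachability decides: close wires over d2-identified ports.
after d1, the pattern on (t2, t3) reads {out.1} {out.2} {t2.1, t2.2, t3.2} {t3.1} (out.j = its outer ports)
after d2, the pattern on (t2, t3, t1) reads {out.1} {out.2} {t1.1} {t1.2} {t2.1, t2.2, t3.2} {t3.1} (out.j = its outer ports)

{out.1} {out.2} {t1.1} {t1.2} {t2.1, t2.2, t3.2} {t3.1}


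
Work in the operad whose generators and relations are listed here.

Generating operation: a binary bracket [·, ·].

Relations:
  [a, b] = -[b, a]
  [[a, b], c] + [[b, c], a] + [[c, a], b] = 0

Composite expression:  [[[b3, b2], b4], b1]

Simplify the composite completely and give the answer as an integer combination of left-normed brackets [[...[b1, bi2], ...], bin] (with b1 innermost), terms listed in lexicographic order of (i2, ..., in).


[[[b1, b2], b3], b4] - [[[b1, b3], b2], b4] - [[[b1, b4], b2], b3] + [[[b1, b4], b3], b2]

Antisymmetry and Jacobi reduce to b1-anchored left-normed brackets.
Composite bracket: [[[b3, b2], b4], b1]
Each bracket splits as ab - ba, giving 8 signed words (2^3 = 8).
Keep just the words that open with b1:
  the word b1b2b3b4 carries sign +1 and contributes +[[[b1, b2], b3], b4]
  the word b1b3b2b4 carries sign -1 and contributes -[[[b1, b3], b2], b4]
  the word b1b4b2b3 carries sign -1 and contributes -[[[b1, b4], b2], b3]
  the word b1b4b3b2 carries sign +1 and contributes +[[[b1, b4], b3], b2]


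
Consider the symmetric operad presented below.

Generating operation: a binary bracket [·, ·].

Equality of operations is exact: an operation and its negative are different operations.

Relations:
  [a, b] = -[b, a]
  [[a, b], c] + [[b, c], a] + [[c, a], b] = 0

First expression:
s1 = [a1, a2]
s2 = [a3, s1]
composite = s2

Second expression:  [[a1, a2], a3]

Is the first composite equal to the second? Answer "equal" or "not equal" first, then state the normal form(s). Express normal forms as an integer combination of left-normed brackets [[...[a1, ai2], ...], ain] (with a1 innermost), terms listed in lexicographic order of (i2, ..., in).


The first composite normalizes to -[[a1, a2], a3]
The second composite normalizes to [[a1, a2], a3]
The normal forms differ: not equal.

not equal: they reduce to -[[a1, a2], a3] and [[a1, a2], a3]


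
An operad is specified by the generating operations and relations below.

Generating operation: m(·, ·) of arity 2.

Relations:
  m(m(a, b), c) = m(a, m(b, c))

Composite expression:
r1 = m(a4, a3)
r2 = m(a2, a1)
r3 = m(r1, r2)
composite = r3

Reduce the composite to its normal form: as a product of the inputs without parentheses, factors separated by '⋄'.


The m-tree's shape is irrelevant; the a-reading-order decides.
m(a4, a3) spells out as a4 ⋄ a3
m(a2, a1) spells out as a2 ⋄ a1
m(m(a4, a3), m(a2, a1)) spells out as a4 ⋄ a3 ⋄ a2 ⋄ a1

a4 ⋄ a3 ⋄ a2 ⋄ a1


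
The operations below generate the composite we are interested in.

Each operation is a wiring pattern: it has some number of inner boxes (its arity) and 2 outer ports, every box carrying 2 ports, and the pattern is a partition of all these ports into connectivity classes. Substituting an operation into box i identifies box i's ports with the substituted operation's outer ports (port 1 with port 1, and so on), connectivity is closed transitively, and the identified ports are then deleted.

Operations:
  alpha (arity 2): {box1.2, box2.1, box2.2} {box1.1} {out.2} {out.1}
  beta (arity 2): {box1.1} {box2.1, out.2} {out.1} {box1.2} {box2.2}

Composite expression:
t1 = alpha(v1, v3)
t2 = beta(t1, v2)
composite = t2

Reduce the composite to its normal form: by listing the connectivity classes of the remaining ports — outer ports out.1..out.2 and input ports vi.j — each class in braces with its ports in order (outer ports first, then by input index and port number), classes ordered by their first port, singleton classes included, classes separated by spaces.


{out.1} {out.2, v2.1} {v1.1} {v1.2, v3.1, v3.2} {v2.2}

Treat the ports identified at beta as solder joints: merge, then drop.
after alpha, the pattern on (v1, v3) reads {out.1} {out.2} {v1.1} {v1.2, v3.1, v3.2} (out.j = its outer ports)
after beta, the pattern on (v1, v3, v2) reads {out.1} {out.2, v2.1} {v1.1} {v1.2, v3.1, v3.2} {v2.2} (out.j = its outer ports)


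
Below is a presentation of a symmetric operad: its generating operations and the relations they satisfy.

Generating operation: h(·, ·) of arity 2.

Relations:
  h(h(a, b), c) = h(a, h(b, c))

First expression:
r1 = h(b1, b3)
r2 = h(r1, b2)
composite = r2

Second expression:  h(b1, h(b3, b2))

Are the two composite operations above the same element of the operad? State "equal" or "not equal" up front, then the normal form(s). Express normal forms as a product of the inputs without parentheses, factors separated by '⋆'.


equal; both compose to b1 ⋆ b3 ⋆ b2
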